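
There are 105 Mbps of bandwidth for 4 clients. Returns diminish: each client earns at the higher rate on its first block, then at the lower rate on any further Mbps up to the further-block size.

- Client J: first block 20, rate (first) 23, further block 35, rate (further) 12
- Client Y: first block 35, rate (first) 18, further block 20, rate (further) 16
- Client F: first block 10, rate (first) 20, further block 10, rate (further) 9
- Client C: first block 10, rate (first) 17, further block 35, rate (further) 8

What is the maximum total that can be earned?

1900

Treat each block as its own option and order by rate: Client J/T1 23 > Client F/T1 20 > Client Y/T1 18 > Client C/T1 17 > Client Y/T2 16 > Client J/T2 12 > Client F/T2 9 > Client C/T2 8.
Client J/T1 (23): +20 — 85 left.
Fill Client F T1 block (10 at 20) — 75 left.
Fill Client Y T1 block (35 at 18) — 40 left.
Fill Client C T1 block (10 at 17) — 30 left.
Client Y/T2 (16): +20 — 10 left.
10 remain; put them into Client J T2 at 12.
Total = 23×20 + 20×10 + 18×35 + 17×10 + 16×20 + 12×10 = 1900.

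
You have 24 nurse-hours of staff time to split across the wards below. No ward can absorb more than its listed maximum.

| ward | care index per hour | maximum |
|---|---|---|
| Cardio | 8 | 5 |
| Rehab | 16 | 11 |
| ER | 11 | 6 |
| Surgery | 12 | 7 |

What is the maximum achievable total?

326

Highest care index per hour first: Rehab 16 > Surgery 12 > ER 11 > Cardio 8.
Rehab: +11 to 11 (cap) → 13 left.
Surgery: +7 to 7 (cap) → 6 left.
ER: +6 to 6 (cap) → 0 left.
Total = 16×11 + 11×6 + 12×7 = 326.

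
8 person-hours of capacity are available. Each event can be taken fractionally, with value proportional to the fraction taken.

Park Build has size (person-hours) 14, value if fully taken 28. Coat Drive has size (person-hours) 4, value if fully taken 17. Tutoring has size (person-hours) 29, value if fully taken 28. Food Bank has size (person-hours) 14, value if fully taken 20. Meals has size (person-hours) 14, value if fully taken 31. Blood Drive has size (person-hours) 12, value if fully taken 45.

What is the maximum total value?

Best value per unit of size first: Coat Drive 17/4≈4.25, Blood Drive 45/12≈3.75, Meals 31/14≈2.21, Park Build 28/14≈2, Food Bank 20/14≈1.43, Tutoring 28/29≈0.966.
Take all of Coat Drive (4 person-hours, value 17) → 4 person-hours left.
Only 4 person-hours remain; take 4/12 of Blood Drive for value 45×4/12 = 15.
Total value = 32.

32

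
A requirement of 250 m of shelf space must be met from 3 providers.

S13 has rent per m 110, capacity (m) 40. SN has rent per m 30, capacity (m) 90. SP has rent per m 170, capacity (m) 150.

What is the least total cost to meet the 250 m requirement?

27500

Fill from the cheapest provider first.
SN (30): use full 90 — 160 m to go.
S13 (110): use full 40 — 120 m to go.
SP at 170: take 120 of its 150 — requirement met.
Cost = 90×30 + 40×110 + 120×170 = 27500.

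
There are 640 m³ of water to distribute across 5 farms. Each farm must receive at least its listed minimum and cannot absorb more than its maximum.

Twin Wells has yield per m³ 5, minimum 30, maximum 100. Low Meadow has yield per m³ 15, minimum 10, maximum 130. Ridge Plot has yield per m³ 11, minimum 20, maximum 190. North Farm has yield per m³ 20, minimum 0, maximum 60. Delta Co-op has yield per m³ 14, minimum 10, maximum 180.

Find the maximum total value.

8160

Meeting every minimum uses 30+10+20+0+10 = 70 m³, leaving 570.
Rank by yield per m³: North Farm 20 > Low Meadow 15 > Delta Co-op 14 > Ridge Plot 11 > Twin Wells 5.
Give North Farm 60 more to hit its cap of 60 ; 510 left.
Give Low Meadow 120 more to hit its cap of 130 ; 390 left.
Delta Co-op takes 170 more to reach its cap of 180 ; 220 left.
Ridge Plot takes 170 more to reach its cap of 190 ; 50 left.
Only 50 left; Twin Wells takes them to reach 80.
Total = 5×80 + 15×130 + 11×190 + 20×60 + 14×180 = 8160.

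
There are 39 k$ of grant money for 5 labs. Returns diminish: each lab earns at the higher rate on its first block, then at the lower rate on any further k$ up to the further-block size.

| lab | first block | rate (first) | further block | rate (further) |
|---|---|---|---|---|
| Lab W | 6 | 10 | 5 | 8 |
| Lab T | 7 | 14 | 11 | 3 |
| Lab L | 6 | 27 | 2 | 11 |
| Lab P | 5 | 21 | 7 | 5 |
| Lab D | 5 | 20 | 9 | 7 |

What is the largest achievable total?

Treat each block as its own option and order by rate: Lab L/first 27 > Lab P/first 21 > Lab D/first 20 > Lab T/first 14 > Lab L/second 11 > Lab W/first 10 > Lab W/second 8 > Lab D/second 7 > Lab P/second 5 > Lab T/second 3.
Lab L first at 27: fill all 6 → 33 left.
Fill Lab P first block (5 at 21) → 28 left.
Lab D first at 20: fill all 5 → 23 left.
Lab T/first (14): +7 → 16 left.
Lab L/second (11): +2 → 14 left.
Fill Lab W first block (6 at 10) → 8 left.
Lab W second at 8: fill all 5 → 3 left.
Lab D second at 7: only 3 left, fill 3.
Total = 27×6 + 21×5 + 20×5 + 14×7 + 11×2 + 10×6 + 8×5 + 7×3 = 608.

608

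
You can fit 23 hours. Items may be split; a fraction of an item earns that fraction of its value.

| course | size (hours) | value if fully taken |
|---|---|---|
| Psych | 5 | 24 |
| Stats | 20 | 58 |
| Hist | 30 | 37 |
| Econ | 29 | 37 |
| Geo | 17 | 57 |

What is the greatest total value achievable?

Sort by value density: Psych 24/5≈4.8, Geo 57/17≈3.35, Stats 58/20≈2.9, Econ 37/29≈1.28, Hist 37/30≈1.23.
Psych: take in full, 5 hours for value 24 ; 18 left.
All 17 hours of Geo fit (value 57) ; 1 remain.
1 hours left: a 1/20 share of Stats gives 58×1/20 = 2.9.
Total value = 83.9.

83.9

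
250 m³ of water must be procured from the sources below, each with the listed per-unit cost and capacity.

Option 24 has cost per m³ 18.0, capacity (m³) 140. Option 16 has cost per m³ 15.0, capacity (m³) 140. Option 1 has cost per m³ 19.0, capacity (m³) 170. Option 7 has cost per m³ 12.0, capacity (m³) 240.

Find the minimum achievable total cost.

3030

Fill from the cheapest source first.
Option 7 at 12.0: take all 240 m³ → 10 still needed.
Take 10 from Option 16 at 15.0 to finish.
Option 24, Option 1: unused.
Cost = 240×12.0 + 10×15.0 = 3030.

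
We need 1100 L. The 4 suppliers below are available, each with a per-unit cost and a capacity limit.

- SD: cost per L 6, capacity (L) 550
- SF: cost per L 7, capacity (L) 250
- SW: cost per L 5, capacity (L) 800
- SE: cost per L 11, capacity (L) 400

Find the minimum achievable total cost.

5800

Cheapest first:
SW at 5: take all 800 L — 300 still needed.
SD at 6: take 300 of its 550 — requirement met.
SF, SE: unused.
Cost = 800×5 + 300×6 = 5800.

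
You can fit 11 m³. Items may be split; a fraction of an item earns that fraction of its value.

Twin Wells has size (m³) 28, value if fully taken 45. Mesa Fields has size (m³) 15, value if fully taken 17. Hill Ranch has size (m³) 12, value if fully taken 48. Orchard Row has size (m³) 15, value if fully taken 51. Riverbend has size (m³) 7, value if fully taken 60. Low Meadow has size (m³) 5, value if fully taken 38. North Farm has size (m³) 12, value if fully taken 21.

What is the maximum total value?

Sort by value density: Riverbend 60/7≈8.57, Low Meadow 38/5≈7.6, Hill Ranch 48/12≈4, Orchard Row 51/15≈3.4, North Farm 21/12≈1.75, Twin Wells 45/28≈1.61, Mesa Fields 17/15≈1.13.
Take all of Riverbend (7 m³, value 60) ; 4 m³ left.
Only 4 m³ remain; take 4/5 of Low Meadow for value 38×4/5 = 30.4.
Total value = 90.4.

90.4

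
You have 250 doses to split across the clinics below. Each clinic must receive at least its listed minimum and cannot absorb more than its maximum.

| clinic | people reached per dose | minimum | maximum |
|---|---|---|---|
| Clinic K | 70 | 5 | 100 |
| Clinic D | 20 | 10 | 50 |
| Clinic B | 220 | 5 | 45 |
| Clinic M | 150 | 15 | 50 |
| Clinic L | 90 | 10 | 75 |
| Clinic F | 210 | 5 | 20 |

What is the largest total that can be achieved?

32050

Meeting every minimum uses 5+10+5+15+10+5 = 50 doses, leaving 200.
Order the clinics by people reached per dose: Clinic B 220 > Clinic F 210 > Clinic M 150 > Clinic L 90 > Clinic K 70 > Clinic D 20.
Clinic B: +40 to 45 (cap) — 160 left.
Give Clinic F 15 more to hit its cap of 20 — 145 left.
Clinic M takes 35 more to reach its cap of 50 — 110 left.
Clinic L: +65 to 75 (cap) — 45 left.
Only 45 left; Clinic K takes them to reach 50.
Total = 70×50 + 20×10 + 220×45 + 150×50 + 90×75 + 210×20 = 32050.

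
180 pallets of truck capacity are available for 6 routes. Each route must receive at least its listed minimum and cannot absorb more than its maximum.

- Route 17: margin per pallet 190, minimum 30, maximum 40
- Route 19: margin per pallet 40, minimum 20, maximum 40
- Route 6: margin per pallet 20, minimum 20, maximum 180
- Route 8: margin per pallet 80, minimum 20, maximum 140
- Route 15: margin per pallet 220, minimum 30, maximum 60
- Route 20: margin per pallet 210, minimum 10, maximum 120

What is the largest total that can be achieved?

Meeting every minimum uses 30+20+20+20+30+10 = 130 pallets, leaving 50.
Order the routes by margin per pallet: Route 15 220 > Route 20 210 > Route 17 190 > Route 8 80 > Route 19 40 > Route 6 20.
Route 15: +30 to 60 (cap) ; 20 left.
Route 20 has room for 110 more but only 20 remain, so it gets 30.
Total = 190×30 + 40×20 + 20×20 + 80×20 + 220×60 + 210×30 = 28000.

28000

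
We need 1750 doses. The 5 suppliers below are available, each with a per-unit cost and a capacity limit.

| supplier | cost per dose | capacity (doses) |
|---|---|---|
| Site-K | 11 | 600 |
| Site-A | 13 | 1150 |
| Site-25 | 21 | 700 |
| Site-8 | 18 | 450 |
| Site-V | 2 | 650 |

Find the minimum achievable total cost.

14400

Fill from the cheapest supplier first.
Take 650 from Site-V at 2 ; need 1100 more.
Site-K at 11: take all 600 doses ; 500 still needed.
Site-A at 13: take 500 of its 1150 ; requirement met.
Site-8, Site-25: unused.
Cost = 650×2 + 600×11 + 500×13 = 14400.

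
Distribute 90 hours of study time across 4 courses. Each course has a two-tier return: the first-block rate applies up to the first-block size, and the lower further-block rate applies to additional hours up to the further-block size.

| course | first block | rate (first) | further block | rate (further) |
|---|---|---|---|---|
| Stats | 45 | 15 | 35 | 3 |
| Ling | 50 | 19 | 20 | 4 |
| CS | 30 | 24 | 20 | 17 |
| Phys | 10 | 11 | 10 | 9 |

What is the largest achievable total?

1840

Rank every tier by rate: CS/first 24 > Ling/first 19 > CS/second 17 > Stats/first 15 > Phys/first 11 > Phys/second 9 > Ling/second 4 > Stats/second 3.
CS/first (24): +30 — 60 left.
Ling/first (19): +50 — 10 left.
CS second at 17: only 10 left, fill 10.
Total = 24×30 + 19×50 + 17×10 = 1840.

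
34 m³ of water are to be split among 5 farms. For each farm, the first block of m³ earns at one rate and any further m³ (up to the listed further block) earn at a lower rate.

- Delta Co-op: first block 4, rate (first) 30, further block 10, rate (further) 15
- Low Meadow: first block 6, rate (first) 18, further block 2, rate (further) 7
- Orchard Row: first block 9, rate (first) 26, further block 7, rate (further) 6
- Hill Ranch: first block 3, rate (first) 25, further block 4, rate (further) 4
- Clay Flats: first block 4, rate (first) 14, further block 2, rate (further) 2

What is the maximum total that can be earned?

715

Rank every tier by rate: Delta Co-op/tier1 30 > Orchard Row/tier1 26 > Hill Ranch/tier1 25 > Low Meadow/tier1 18 > Delta Co-op/tier2 15 > Clay Flats/tier1 14 > Low Meadow/tier2 7 > Orchard Row/tier2 6 > Hill Ranch/tier2 4 > Clay Flats/tier2 2.
Fill Delta Co-op tier1 block (4 at 30) → 30 left.
Orchard Row tier1 at 26: fill all 9 → 21 left.
Hill Ranch/tier1 (25): +3 → 18 left.
Low Meadow tier1 at 18: fill all 6 → 12 left.
Delta Co-op tier2 at 15: fill all 10 → 2 left.
Clay Flats tier1 at 14: only 2 left, fill 2.
Total = 30×4 + 26×9 + 25×3 + 18×6 + 15×10 + 14×2 = 715.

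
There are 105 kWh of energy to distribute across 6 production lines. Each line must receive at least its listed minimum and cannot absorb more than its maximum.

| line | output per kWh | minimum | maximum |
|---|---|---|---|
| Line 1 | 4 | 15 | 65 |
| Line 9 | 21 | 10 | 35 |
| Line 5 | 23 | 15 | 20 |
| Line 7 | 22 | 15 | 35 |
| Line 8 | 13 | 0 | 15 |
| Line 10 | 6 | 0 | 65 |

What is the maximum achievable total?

2025

Meeting every minimum uses 15+10+15+15+0+0 = 55 kWh, leaving 50.
Highest output per kWh first: Line 5 23 > Line 7 22 > Line 9 21 > Line 8 13 > Line 10 6 > Line 1 4.
Line 5 takes 5 more to reach its cap of 20 — 45 left.
Line 7: +20 to 35 (cap) — 25 left.
Line 9 takes 25 more to reach its cap of 35 — 0 left.
Total = 4×15 + 21×35 + 23×20 + 22×35 = 2025.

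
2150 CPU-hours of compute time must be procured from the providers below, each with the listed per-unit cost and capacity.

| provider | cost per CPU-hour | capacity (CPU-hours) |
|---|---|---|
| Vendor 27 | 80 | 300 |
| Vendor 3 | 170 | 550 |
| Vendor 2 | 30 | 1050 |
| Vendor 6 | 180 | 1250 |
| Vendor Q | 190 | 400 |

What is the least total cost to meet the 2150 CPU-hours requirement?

194000

Use providers in increasing cost order.
Take 1050 from Vendor 2 at 30 ; need 1100 more.
Vendor 27 at 80: take all 300 CPU-hours ; 800 still needed.
Vendor 3 at 170: take all 550 CPU-hours ; 250 still needed.
Vendor 6 (180): take the remaining 250 ; done.
Vendor Q: unused.
Cost = 1050×30 + 300×80 + 550×170 + 250×180 = 194000.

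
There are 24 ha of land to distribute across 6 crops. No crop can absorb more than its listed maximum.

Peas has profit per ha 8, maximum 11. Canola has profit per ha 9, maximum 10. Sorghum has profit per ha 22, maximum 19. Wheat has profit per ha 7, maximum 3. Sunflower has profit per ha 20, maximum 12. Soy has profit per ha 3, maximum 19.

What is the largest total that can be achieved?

518

Highest profit per ha first: Sorghum 22 > Sunflower 20 > Canola 9 > Peas 8 > Wheat 7 > Soy 3.
Sorghum: +19 to 19 (cap) → 5 left.
Sunflower: +5 (room for 12) → 5. Pool exhausted.
Total = 22×19 + 20×5 = 518.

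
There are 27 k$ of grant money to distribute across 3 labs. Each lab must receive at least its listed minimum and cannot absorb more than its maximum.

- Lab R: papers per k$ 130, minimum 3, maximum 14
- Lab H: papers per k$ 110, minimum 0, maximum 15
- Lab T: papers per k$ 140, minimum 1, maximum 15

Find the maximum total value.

Meeting every minimum uses 3+0+1 = 4 k$, leaving 23.
Highest papers per k$ first: Lab T 140 > Lab R 130 > Lab H 110.
Give Lab T 14 more to hit its cap of 15 ; 9 left.
Lab R: +9 (room for 11) → 12. Pool exhausted.
Total = 130×12 + 140×15 = 3660.

3660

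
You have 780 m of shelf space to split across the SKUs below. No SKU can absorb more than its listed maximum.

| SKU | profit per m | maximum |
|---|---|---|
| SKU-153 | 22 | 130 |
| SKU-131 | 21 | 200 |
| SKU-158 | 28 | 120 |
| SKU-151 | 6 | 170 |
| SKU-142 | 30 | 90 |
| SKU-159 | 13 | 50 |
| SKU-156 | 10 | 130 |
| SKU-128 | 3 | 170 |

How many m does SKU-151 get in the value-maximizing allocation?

Order the SKUs by profit per m: SKU-142 30 > SKU-158 28 > SKU-153 22 > SKU-131 21 > SKU-159 13 > SKU-156 10 > SKU-151 6 > SKU-128 3.
SKU-142 takes 90 to reach its cap of 90 — 690 left.
SKU-158: +120 to 120 (cap) — 570 left.
Give SKU-153 130 to hit its cap of 130 — 440 left.
SKU-131 takes 200 to reach its cap of 200 — 240 left.
SKU-159 takes 50 to reach its cap of 50 — 190 left.
SKU-156 takes 130 to reach its cap of 130 — 60 left.
SKU-151 has room for 170 but only 60 remain, so it gets 60.

60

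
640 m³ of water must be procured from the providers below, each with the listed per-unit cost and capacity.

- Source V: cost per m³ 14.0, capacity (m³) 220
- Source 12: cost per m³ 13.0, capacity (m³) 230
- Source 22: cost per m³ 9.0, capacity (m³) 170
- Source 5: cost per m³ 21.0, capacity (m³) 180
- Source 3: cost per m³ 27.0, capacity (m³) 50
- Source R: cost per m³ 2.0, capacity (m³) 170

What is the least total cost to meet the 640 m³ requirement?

5840

Fill from the cheapest provider first.
Take 170 from Source R at 2.0 ; need 470 more.
Source 22 at 9.0: take all 170 m³ ; 300 still needed.
Take 230 from Source 12 at 13.0 ; need 70 more.
Source V at 14.0: take 70 of its 220 ; requirement met.
Source 5, Source 3: unused.
Cost = 170×2.0 + 170×9.0 + 230×13.0 + 70×14.0 = 5840.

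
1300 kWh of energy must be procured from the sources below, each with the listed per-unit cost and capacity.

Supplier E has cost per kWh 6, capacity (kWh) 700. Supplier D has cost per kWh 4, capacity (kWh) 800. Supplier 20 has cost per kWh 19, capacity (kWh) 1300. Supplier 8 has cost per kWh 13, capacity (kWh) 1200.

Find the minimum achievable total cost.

6200

Cheapest first:
Supplier D at 4: take all 800 kWh → 500 still needed.
Take 500 from Supplier E at 6 to finish.
Supplier 8, Supplier 20: unused.
Cost = 800×4 + 500×6 = 6200.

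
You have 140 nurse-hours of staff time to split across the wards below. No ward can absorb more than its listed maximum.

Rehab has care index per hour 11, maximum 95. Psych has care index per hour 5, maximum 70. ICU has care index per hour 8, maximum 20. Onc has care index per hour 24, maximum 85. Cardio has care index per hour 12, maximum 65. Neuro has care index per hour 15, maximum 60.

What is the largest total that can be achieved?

2865

Order the wards by care index per hour: Onc 24 > Neuro 15 > Cardio 12 > Rehab 11 > ICU 8 > Psych 5.
Onc: +85 to 85 (cap) → 55 left.
Neuro has room for 60 but only 55 remain, so it gets 55.
Total = 24×85 + 15×55 = 2865.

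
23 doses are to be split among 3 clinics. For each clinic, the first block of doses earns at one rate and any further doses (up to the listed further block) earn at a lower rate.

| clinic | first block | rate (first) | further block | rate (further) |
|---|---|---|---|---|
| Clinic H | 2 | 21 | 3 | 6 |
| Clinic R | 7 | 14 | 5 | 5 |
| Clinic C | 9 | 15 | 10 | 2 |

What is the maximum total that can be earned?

303

Rank every tier by rate: Clinic H/tier1 21 > Clinic C/tier1 15 > Clinic R/tier1 14 > Clinic H/tier2 6 > Clinic R/tier2 5 > Clinic C/tier2 2.
Clinic H tier1 at 21: fill all 2 → 21 left.
Clinic C/tier1 (15): +9 → 12 left.
Clinic R tier1 at 14: fill all 7 → 5 left.
Clinic H tier2 at 6: fill all 3 → 2 left.
Clinic R tier2 at 5: only 2 left, fill 2.
Total = 21×2 + 15×9 + 14×7 + 6×3 + 5×2 = 303.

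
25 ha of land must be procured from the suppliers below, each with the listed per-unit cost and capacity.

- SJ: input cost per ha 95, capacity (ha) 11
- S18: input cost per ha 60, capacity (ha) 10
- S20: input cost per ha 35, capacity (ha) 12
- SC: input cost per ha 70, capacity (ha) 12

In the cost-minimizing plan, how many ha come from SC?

Cheapest first:
S20 (35): use full 12 → 13 ha to go.
S18 at 60: take all 10 ha → 3 still needed.
SC at 70: take 3 of its 12 → requirement met.
SJ: unused.

3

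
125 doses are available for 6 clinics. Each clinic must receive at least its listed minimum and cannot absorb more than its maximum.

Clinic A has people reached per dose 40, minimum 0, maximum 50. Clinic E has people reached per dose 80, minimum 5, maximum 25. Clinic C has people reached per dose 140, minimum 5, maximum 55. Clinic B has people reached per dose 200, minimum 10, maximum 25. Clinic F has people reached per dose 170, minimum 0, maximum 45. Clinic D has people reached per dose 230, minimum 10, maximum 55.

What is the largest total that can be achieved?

Meeting every minimum uses 0+5+5+10+0+10 = 30 doses, leaving 95.
Order the clinics by people reached per dose: Clinic D 230 > Clinic B 200 > Clinic F 170 > Clinic C 140 > Clinic E 80 > Clinic A 40.
Give Clinic D 45 more to hit its cap of 55 ; 50 left.
Give Clinic B 15 more to hit its cap of 25 ; 35 left.
Only 35 left; Clinic F takes them to reach 35.
Total = 80×5 + 140×5 + 200×25 + 170×35 + 230×55 = 24700.

24700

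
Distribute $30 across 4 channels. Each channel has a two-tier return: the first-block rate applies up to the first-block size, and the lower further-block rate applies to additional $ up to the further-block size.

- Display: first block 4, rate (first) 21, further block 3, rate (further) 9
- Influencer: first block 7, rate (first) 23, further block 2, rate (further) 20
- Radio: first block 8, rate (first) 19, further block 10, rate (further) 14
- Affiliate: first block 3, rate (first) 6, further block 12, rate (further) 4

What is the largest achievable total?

563

Rank every tier by rate: Influencer/T1 23 > Display/T1 21 > Influencer/T2 20 > Radio/T1 19 > Radio/T2 14 > Display/T2 9 > Affiliate/T1 6 > Affiliate/T2 4.
Influencer T1 at 23: fill all 7 → 23 left.
Fill Display T1 block (4 at 21) → 19 left.
Influencer/T2 (20): +2 → 17 left.
Radio T1 at 19: fill all 8 → 9 left.
Radio T2 at 14: only 9 left, fill 9.
Total = 23×7 + 21×4 + 20×2 + 19×8 + 14×9 = 563.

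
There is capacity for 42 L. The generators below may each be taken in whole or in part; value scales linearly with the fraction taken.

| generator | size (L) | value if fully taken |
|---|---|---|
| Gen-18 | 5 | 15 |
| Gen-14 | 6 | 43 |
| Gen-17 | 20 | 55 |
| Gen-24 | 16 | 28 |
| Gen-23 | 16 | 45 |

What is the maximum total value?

144.25

Sort by value density: Gen-14 43/6≈7.17, Gen-18 15/5≈3, Gen-23 45/16≈2.81, Gen-17 55/20≈2.75, Gen-24 28/16≈1.75.
All 6 L of Gen-14 fit (value 43) ; 36 remain.
Take all of Gen-18 (5 L, value 15) ; 31 L left.
Gen-23: take in full, 16 L for value 45 ; 15 left.
Fill the last 15 L with part of Gen-17: 15/20 of it earns 41.25.
Total value = 144.25.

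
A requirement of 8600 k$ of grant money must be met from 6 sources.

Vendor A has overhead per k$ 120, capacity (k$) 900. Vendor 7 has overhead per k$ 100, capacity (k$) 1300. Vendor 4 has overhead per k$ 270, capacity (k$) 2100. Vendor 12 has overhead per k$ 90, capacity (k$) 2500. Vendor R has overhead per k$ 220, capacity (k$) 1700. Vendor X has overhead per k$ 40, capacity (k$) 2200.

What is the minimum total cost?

Cheapest first:
Take 2200 from Vendor X at 40 → need 6400 more.
Take 2500 from Vendor 12 at 90 → need 3900 more.
Vendor 7 at 100: take all 1300 k$ → 2600 still needed.
Vendor A (120): use full 900 → 1700 k$ to go.
Vendor R (220): use full 1700 → 0 k$ to go.
Vendor 4: unused.
Cost = 2200×40 + 2500×90 + 1300×100 + 900×120 + 1700×220 = 925000.

925000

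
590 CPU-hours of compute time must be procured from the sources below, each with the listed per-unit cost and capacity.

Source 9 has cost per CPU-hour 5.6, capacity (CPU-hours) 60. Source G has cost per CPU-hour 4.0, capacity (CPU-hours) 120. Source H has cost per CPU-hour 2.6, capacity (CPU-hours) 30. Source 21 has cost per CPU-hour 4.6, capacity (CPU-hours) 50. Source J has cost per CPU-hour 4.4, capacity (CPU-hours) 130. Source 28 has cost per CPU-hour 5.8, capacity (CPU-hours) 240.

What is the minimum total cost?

Use sources in increasing cost order.
Take 30 from Source H at 2.6 ; need 560 more.
Source G at 4.0: take all 120 CPU-hours ; 440 still needed.
Take 130 from Source J at 4.4 ; need 310 more.
Take 50 from Source 21 at 4.6 ; need 260 more.
Take 60 from Source 9 at 5.6 ; need 200 more.
Source 28 (5.8): take the remaining 200 ; done.
Cost = 30×2.6 + 120×4.0 + 130×4.4 + 50×4.6 + 60×5.6 + 200×5.8 = 2856.

2856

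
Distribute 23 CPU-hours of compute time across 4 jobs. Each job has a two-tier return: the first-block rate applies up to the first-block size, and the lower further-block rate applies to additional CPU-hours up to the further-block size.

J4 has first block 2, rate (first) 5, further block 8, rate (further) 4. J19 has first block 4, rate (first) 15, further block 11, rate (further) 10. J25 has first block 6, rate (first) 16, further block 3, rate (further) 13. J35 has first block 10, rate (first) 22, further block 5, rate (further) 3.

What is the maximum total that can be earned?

Treat each block as its own option and order by rate: J35/T1 22 > J25/T1 16 > J19/T1 15 > J25/T2 13 > J19/T2 10 > J4/T1 5 > J4/T2 4 > J35/T2 3.
Fill J35 T1 block (10 at 22) — 13 left.
J25/T1 (16): +6 — 7 left.
J19 T1 at 15: fill all 4 — 3 left.
Fill J25 T2 block (3 at 13) — 0 left.
Total = 22×10 + 16×6 + 15×4 + 13×3 = 415.

415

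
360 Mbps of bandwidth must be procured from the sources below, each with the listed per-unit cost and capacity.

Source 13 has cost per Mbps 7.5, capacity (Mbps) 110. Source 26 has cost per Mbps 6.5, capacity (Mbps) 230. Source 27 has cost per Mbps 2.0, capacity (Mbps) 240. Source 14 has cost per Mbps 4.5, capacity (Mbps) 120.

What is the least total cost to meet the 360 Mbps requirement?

1020

Use sources in increasing cost order.
Source 27 at 2.0: take all 240 Mbps ; 120 still needed.
Source 14 (4.5): use full 120 ; 0 Mbps to go.
Source 26, Source 13: unused.
Cost = 240×2.0 + 120×4.5 = 1020.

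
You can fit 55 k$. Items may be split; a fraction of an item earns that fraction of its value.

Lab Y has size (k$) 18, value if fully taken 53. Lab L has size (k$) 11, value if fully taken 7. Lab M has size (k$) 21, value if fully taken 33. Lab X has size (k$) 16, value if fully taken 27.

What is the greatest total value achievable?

Rank by value-to-size ratio: Lab Y 53/18≈2.94, Lab X 27/16≈1.69, Lab M 33/21≈1.57, Lab L 7/11≈0.636.
All 18 k$ of Lab Y fit (value 53) — 37 remain.
Take all of Lab X (16 k$, value 27) — 21 k$ left.
Lab M: take in full, 21 k$ for value 33 — 0 left.
Total value = 113.

113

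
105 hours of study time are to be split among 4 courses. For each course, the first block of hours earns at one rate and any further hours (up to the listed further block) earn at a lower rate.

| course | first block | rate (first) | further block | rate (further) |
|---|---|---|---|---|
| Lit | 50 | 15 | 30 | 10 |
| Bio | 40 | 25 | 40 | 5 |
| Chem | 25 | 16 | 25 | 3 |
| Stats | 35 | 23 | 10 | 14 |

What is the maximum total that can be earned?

2280

Treat each block as its own option and order by rate: Bio/tier1 25 > Stats/tier1 23 > Chem/tier1 16 > Lit/tier1 15 > Stats/tier2 14 > Lit/tier2 10 > Bio/tier2 5 > Chem/tier2 3.
Bio/tier1 (25): +40 → 65 left.
Stats/tier1 (23): +35 → 30 left.
Chem tier1 at 16: fill all 25 → 5 left.
Lit tier1 at 15: only 5 left, fill 5.
Total = 25×40 + 23×35 + 16×25 + 15×5 = 2280.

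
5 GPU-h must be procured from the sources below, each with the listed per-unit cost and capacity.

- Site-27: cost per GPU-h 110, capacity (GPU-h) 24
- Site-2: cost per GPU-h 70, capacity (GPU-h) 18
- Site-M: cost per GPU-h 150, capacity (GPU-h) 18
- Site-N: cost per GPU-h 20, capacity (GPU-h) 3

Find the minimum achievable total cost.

200

Use sources in increasing cost order.
Take 3 from Site-N at 20 → need 2 more.
Site-2 at 70: take 2 of its 18 → requirement met.
Site-27, Site-M: unused.
Cost = 3×20 + 2×70 = 200.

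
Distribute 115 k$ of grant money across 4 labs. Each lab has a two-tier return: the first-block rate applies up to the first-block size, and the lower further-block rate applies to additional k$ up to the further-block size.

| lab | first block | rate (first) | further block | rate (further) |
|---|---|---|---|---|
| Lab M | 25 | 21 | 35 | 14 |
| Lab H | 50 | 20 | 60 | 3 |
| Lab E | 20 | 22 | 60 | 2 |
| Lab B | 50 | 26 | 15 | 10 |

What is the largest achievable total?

2665

Treat each block as its own option and order by rate: Lab B/T1 26 > Lab E/T1 22 > Lab M/T1 21 > Lab H/T1 20 > Lab M/T2 14 > Lab B/T2 10 > Lab H/T2 3 > Lab E/T2 2.
Lab B T1 at 26: fill all 50 — 65 left.
Lab E/T1 (22): +20 — 45 left.
Lab M T1 at 21: fill all 25 — 20 left.
Lab H/T1: +20 of 50 at 20; pool empty.
Total = 26×50 + 22×20 + 21×25 + 20×20 = 2665.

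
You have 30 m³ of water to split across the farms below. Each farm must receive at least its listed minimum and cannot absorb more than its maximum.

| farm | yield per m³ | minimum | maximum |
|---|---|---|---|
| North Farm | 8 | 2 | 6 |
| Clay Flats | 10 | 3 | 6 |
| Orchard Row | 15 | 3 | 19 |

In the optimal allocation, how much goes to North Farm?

5

Meeting every minimum uses 2+3+3 = 8 m³, leaving 22.
Highest yield per m³ first: Orchard Row 15 > Clay Flats 10 > North Farm 8.
Orchard Row: +16 to 19 (cap) — 6 left.
Give Clay Flats 3 more to hit its cap of 6 — 3 left.
North Farm has room for 4 more but only 3 remain, so it gets 5.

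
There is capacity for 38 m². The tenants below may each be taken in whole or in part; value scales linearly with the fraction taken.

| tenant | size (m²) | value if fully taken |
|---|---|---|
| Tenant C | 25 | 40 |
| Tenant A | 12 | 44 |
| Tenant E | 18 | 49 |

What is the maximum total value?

Sort by value density: Tenant A 44/12≈3.67, Tenant E 49/18≈2.72, Tenant C 40/25≈1.6.
All 12 m² of Tenant A fit (value 44) — 26 remain.
Take all of Tenant E (18 m², value 49) — 8 m² left.
Fill the last 8 m² with part of Tenant C: 8/25 of it earns 12.8.
Total value = 105.8.

105.8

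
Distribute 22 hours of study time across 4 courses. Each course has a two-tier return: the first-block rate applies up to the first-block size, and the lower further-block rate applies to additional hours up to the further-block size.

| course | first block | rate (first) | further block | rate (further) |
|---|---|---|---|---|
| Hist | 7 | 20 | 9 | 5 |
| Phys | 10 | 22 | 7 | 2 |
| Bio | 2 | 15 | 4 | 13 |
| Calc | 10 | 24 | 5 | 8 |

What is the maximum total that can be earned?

500

Order all 8 blocks by rate: Calc/tier1 24 > Phys/tier1 22 > Hist/tier1 20 > Bio/tier1 15 > Bio/tier2 13 > Calc/tier2 8 > Hist/tier2 5 > Phys/tier2 2.
Fill Calc tier1 block (10 at 24) → 12 left.
Phys tier1 at 22: fill all 10 → 2 left.
Hist/tier1: +2 of 7 at 20; pool empty.
Total = 24×10 + 22×10 + 20×2 = 500.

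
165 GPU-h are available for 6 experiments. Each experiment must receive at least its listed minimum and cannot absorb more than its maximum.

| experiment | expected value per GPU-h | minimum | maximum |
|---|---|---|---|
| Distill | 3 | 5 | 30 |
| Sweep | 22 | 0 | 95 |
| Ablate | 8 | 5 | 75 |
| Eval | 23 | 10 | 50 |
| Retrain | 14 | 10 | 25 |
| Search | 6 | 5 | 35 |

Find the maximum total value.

3355

Meeting every minimum uses 5+0+5+10+10+5 = 35 GPU-h, leaving 130.
Rank by expected value per GPU-h: Eval 23 > Sweep 22 > Retrain 14 > Ablate 8 > Search 6 > Distill 3.
Eval: +40 to 50 (cap) — 90 left.
Sweep: +90 (room for 95) → 90. Pool exhausted.
Total = 3×5 + 22×90 + 8×5 + 23×50 + 14×10 + 6×5 = 3355.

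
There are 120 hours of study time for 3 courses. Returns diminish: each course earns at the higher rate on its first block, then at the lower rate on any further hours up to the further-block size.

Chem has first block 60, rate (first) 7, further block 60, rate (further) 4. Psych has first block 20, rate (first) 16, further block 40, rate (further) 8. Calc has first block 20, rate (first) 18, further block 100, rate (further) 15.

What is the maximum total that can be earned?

1880

Order all 6 blocks by rate: Calc/T1 18 > Psych/T1 16 > Calc/T2 15 > Psych/T2 8 > Chem/T1 7 > Chem/T2 4.
Calc T1 at 18: fill all 20 → 100 left.
Psych/T1 (16): +20 → 80 left.
80 remain; put them into Calc T2 at 15.
Total = 18×20 + 16×20 + 15×80 = 1880.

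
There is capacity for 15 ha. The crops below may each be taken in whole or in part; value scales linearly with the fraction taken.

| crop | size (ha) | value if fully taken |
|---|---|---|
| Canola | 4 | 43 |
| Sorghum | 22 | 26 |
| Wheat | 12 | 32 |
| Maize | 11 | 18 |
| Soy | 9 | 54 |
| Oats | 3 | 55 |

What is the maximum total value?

146

Rank by value-to-size ratio: Oats 55/3≈18.3, Canola 43/4≈10.8, Soy 54/9≈6, Wheat 32/12≈2.67, Maize 18/11≈1.64, Sorghum 26/22≈1.18.
All 3 ha of Oats fit (value 55) → 12 remain.
Take all of Canola (4 ha, value 43) → 8 ha left.
8 ha left: a 8/9 share of Soy gives 54×8/9 = 48.
Total value = 146.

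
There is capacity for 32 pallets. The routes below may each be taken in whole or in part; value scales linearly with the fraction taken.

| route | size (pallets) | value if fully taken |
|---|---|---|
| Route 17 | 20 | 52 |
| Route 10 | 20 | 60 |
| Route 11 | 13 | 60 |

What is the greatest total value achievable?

117

Best value per unit of size first: Route 11 60/13≈4.62, Route 10 60/20≈3, Route 17 52/20≈2.6.
All 13 pallets of Route 11 fit (value 60) → 19 remain.
Only 19 pallets remain; take 19/20 of Route 10 for value 60×19/20 = 57.
Total value = 117.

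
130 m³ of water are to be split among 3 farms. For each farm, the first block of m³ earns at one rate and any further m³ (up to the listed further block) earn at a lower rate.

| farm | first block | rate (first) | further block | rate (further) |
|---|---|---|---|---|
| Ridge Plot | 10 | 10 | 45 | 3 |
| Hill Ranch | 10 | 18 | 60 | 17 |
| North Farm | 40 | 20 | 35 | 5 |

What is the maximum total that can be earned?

Rank every tier by rate: North Farm/tier1 20 > Hill Ranch/tier1 18 > Hill Ranch/tier2 17 > Ridge Plot/tier1 10 > North Farm/tier2 5 > Ridge Plot/tier2 3.
North Farm/tier1 (20): +40 ; 90 left.
Hill Ranch/tier1 (18): +10 ; 80 left.
Fill Hill Ranch tier2 block (60 at 17) ; 20 left.
Ridge Plot/tier1 (10): +10 ; 10 left.
North Farm/tier2: +10 of 35 at 5; pool empty.
Total = 20×40 + 18×10 + 17×60 + 10×10 + 5×10 = 2150.

2150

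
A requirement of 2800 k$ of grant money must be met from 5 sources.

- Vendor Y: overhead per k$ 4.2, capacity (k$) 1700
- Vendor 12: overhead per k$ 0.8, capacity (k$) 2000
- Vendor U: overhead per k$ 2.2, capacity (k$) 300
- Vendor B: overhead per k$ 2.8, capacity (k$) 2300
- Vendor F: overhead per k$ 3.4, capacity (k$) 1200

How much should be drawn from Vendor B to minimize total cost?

Fill from the cheapest source first.
Take 2000 from Vendor 12 at 0.8 ; need 800 more.
Vendor U (2.2): use full 300 ; 500 k$ to go.
Vendor B at 2.8: take 500 of its 2300 ; requirement met.
Vendor F, Vendor Y: unused.

500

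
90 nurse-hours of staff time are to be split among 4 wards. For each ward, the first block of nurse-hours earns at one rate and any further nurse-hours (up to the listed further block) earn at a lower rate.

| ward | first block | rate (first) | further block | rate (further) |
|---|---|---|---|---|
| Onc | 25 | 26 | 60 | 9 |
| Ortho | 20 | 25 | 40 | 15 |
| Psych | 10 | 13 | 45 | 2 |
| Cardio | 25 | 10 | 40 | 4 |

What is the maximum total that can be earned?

1815

Order all 8 blocks by rate: Onc/T1 26 > Ortho/T1 25 > Ortho/T2 15 > Psych/T1 13 > Cardio/T1 10 > Onc/T2 9 > Cardio/T2 4 > Psych/T2 2.
Onc/T1 (26): +25 — 65 left.
Ortho/T1 (25): +20 — 45 left.
Ortho/T2 (15): +40 — 5 left.
Psych/T1: +5 of 10 at 13; pool empty.
Total = 26×25 + 25×20 + 15×40 + 13×5 = 1815.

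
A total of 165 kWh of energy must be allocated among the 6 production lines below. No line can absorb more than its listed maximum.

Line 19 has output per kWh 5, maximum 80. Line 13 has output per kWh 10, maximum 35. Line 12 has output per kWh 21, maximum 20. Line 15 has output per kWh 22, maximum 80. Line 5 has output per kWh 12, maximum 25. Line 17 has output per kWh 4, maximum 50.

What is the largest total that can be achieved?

Rank by output per kWh: Line 15 22 > Line 12 21 > Line 5 12 > Line 13 10 > Line 19 5 > Line 17 4.
Line 15 takes 80 to reach its cap of 80 — 85 left.
Line 12 takes 20 to reach its cap of 20 — 65 left.
Line 5 takes 25 to reach its cap of 25 — 40 left.
Line 13: +35 to 35 (cap) — 5 left.
Line 19: +5 (room for 80) → 5. Pool exhausted.
Total = 5×5 + 10×35 + 21×20 + 22×80 + 12×25 = 2855.

2855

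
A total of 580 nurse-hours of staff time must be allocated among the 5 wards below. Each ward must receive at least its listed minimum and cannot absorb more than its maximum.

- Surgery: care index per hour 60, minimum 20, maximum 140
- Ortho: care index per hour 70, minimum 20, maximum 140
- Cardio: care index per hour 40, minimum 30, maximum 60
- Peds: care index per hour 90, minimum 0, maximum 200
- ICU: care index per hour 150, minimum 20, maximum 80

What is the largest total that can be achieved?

48800

Meeting every minimum uses 20+20+30+0+20 = 90 nurse-hours, leaving 490.
Order the wards by care index per hour: ICU 150 > Peds 90 > Ortho 70 > Surgery 60 > Cardio 40.
ICU: +60 to 80 (cap) → 430 left.
Peds takes 200 more to reach its cap of 200 → 230 left.
Give Ortho 120 more to hit its cap of 140 → 110 left.
Surgery: +110 (room for 120) → 130. Pool exhausted.
Total = 60×130 + 70×140 + 40×30 + 90×200 + 150×80 = 48800.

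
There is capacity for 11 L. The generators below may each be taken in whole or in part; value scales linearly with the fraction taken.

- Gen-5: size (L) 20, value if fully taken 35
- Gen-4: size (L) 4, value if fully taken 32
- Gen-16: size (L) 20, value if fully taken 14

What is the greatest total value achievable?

Best value per unit of size first: Gen-4 32/4≈8, Gen-5 35/20≈1.75, Gen-16 14/20≈0.7.
Take all of Gen-4 (4 L, value 32) ; 7 L left.
Fill the last 7 L with part of Gen-5: 7/20 of it earns 12.25.
Total value = 44.25.

44.25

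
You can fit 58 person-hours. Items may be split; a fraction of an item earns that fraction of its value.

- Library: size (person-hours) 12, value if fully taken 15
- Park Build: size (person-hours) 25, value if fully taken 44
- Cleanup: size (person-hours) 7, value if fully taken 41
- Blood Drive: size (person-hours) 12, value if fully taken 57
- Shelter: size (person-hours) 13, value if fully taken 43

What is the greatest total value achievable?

Sort by value density: Cleanup 41/7≈5.86, Blood Drive 57/12≈4.75, Shelter 43/13≈3.31, Park Build 44/25≈1.76, Library 15/12≈1.25.
All 7 person-hours of Cleanup fit (value 41) — 51 remain.
Blood Drive: take in full, 12 person-hours for value 57 — 39 left.
Take all of Shelter (13 person-hours, value 43) — 26 person-hours left.
Take all of Park Build (25 person-hours, value 44) — 1 person-hours left.
Fill the last 1 person-hours with part of Library: 1/12 of it earns 1.25.
Total value = 186.25.

186.25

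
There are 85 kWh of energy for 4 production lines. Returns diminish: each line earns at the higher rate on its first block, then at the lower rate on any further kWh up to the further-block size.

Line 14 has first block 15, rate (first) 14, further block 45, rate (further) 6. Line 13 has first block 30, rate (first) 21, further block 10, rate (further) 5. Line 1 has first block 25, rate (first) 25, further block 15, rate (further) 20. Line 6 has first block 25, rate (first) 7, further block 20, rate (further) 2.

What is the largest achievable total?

1765

Order all 8 blocks by rate: Line 1/T1 25 > Line 13/T1 21 > Line 1/T2 20 > Line 14/T1 14 > Line 6/T1 7 > Line 14/T2 6 > Line 13/T2 5 > Line 6/T2 2.
Line 1/T1 (25): +25 ; 60 left.
Fill Line 13 T1 block (30 at 21) ; 30 left.
Line 1/T2 (20): +15 ; 15 left.
Fill Line 14 T1 block (15 at 14) ; 0 left.
Total = 25×25 + 21×30 + 20×15 + 14×15 = 1765.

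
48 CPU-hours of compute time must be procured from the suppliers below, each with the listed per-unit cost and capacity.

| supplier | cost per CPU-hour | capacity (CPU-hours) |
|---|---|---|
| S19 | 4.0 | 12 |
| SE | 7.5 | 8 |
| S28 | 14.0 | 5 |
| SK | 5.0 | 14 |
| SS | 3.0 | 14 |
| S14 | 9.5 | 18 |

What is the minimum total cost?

Fill from the cheapest supplier first.
Take 14 from SS at 3.0 → need 34 more.
S19 at 4.0: take all 12 CPU-hours → 22 still needed.
Take 14 from SK at 5.0 → need 8 more.
SE at 7.5: take all 8 CPU-hours → 0 still needed.
S14, S28: unused.
Cost = 14×3.0 + 12×4.0 + 14×5.0 + 8×7.5 = 220.

220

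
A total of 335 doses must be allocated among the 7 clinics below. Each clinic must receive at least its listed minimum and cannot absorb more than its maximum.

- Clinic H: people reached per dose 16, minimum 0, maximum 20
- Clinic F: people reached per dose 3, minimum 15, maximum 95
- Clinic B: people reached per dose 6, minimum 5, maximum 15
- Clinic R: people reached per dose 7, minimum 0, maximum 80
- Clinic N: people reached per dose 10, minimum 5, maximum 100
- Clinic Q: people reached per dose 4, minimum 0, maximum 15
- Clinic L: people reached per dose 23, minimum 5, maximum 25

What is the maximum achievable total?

2845

Meeting every minimum uses 0+15+5+0+5+0+5 = 30 doses, leaving 305.
Order the clinics by people reached per dose: Clinic L 23 > Clinic H 16 > Clinic N 10 > Clinic R 7 > Clinic B 6 > Clinic Q 4 > Clinic F 3.
Clinic L takes 20 more to reach its cap of 25 — 285 left.
Clinic H takes 20 more to reach its cap of 20 — 265 left.
Clinic N takes 95 more to reach its cap of 100 — 170 left.
Clinic R: +80 to 80 (cap) — 90 left.
Give Clinic B 10 more to hit its cap of 15 — 80 left.
Clinic Q: +15 to 15 (cap) — 65 left.
Clinic F: +65 (room for 80) → 80. Pool exhausted.
Total = 16×20 + 3×80 + 6×15 + 7×80 + 10×100 + 4×15 + 23×25 = 2845.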